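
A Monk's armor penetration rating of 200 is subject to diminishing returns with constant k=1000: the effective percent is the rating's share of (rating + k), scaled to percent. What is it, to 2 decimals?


effective% = rating / (rating + k) * 100
= 200 / (200 + 1000) * 100
= 200 / 1200 * 100
= 0.166667 * 100
= 16.67%

16.67%


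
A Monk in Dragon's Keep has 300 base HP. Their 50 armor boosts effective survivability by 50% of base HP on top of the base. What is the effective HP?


EHP = 300 * (1 + 50/100)
= 300 * (1 + 0.5)
= 300 * 1.5
= 450.0

450.0 EHP


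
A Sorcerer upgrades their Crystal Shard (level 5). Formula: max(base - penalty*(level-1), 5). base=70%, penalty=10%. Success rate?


raw_rate = 70 - 10 * (5 - 1)
= 70 - 10 * 4
= 70 - 40
= 30
Apply floor: max(30, 5) = 30%

30%


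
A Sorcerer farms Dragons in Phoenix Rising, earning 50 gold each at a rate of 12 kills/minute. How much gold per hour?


Gold per minute = 50 * 12 = 600
Gold per hour = 600 * 60 = 36000

36000 gold/hour


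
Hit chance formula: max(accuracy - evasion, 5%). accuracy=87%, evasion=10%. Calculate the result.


accuracy - evasion = 87 - 10 = 77
Apply floor: max(77, 5) = 77
Hit chance = 77%

77%


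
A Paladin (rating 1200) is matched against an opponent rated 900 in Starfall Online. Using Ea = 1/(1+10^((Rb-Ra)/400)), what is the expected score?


Elo expected score: Ea = 1/(1 + 10^((Rb-Ra)/400))
Rb - Ra = 900 - 1200 = -300
(Rb-Ra)/400 = -300/400 = -0.75
10^-0.75 = 0.177828
Ea = 1/(1 + 0.177828) = 1/1.177828 = 0.8490

0.8490


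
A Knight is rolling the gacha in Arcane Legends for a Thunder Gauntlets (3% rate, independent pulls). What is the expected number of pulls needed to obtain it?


Expected pulls for a geometric distribution = 1/p = 100 / rate%
= 100 / 3
= 33.33

33.33 pulls


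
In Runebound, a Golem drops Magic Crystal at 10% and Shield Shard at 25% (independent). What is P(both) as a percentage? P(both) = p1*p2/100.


For independent events, P(both) = P(A) * P(B)
= 10% * 25%
= 250 / 100 %
= 2.5%

2.5%


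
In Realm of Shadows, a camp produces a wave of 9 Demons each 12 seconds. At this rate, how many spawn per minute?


Spawns per minute = count * (60 / interval)
= 9 * (60 / 12)
= 9 * 5.0
= 45.0

45.0 per minute


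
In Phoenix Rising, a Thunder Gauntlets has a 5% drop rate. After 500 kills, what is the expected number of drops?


Expected drops = kills * (drop_rate / 100)
= 500 * (5 / 100)
= 500 * 0.05
= 25.0

25.0 drops


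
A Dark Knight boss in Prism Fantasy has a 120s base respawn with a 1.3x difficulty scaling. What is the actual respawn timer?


Respawn time = base * multiplier
= 120 * 1.3
= 156.0 seconds

156.0 seconds


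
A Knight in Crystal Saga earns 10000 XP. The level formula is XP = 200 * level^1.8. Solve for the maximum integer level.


XP = 200 * level^1.8, so level = (XP / 200)^(1/1.8)
= (10000 / 200)^(1/1.8)
= 50.0^0.5556
= 8.7876
Floor: level = 8

level 8


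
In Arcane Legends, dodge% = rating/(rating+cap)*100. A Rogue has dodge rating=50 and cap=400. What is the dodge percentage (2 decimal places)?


dodge% = 50 / (50 + 400) * 100
= 50 / 450 * 100
= 0.111111 * 100
= 11.11%

11.11%


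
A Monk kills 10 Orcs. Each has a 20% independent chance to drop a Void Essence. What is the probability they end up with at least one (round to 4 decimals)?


P(at least one) = 1 - P(none) = 1 - (1-p)^n
p = 20/100 = 0.2
1 - p = 0.8
(1 - p)^10 = 0.8^10 = 0.107374
P(at least one) = 1 - 0.107374 = 0.8926

0.8926


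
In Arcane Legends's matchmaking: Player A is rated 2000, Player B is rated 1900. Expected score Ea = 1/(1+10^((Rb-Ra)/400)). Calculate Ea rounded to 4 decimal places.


Elo expected score: Ea = 1/(1 + 10^((Rb-Ra)/400))
Rb - Ra = 1900 - 2000 = -100
(Rb-Ra)/400 = -100/400 = -0.25
10^-0.25 = 0.562341
Ea = 1/(1 + 0.562341) = 1/1.562341 = 0.6401

0.6401


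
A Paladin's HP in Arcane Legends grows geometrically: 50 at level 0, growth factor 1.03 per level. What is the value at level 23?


value = base * growth^level
= 50 * 1.03^23
= 50 * 1.973587
= 98.68

98.68 HP


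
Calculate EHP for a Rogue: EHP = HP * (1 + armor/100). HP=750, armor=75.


EHP = 750 * (1 + 75/100)
= 750 * (1 + 0.75)
= 750 * 1.75
= 1312.5

1312.5 EHP


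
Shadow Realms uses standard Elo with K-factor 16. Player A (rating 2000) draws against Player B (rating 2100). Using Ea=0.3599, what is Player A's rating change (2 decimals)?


Elo update: delta = K * (S - Ea), where S = 0.5 (draws)
S - Ea = 0.5 - 0.3599 = 0.1401
Rating change = 16 * 0.1401
= 2.24

2.24 rating points


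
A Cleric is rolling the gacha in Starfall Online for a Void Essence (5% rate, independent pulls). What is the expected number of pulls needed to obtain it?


Expected pulls for a geometric distribution = 1/p = 100 / rate%
= 100 / 5
= 20.0

20.0 pulls


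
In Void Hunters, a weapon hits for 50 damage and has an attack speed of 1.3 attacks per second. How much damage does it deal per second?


DPS = damage * attack_speed
= 50 * 1.3
= 65.0

65.0 DPS


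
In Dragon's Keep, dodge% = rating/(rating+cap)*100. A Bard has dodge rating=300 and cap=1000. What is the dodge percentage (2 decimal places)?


dodge% = 300 / (300 + 1000) * 100
= 300 / 1300 * 100
= 0.230769 * 100
= 23.08%

23.08%


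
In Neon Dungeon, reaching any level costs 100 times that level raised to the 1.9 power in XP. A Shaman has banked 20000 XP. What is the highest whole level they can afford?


XP = 100 * level^1.9, so level = (XP / 100)^(1/1.9)
= (20000 / 100)^(1/1.9)
= 200.0^0.5263
= 16.258
Floor: level = 16

level 16


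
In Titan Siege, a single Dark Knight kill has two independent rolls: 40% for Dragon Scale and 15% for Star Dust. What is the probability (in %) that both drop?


For independent events, P(both) = P(A) * P(B)
= 40% * 15%
= 600 / 100 %
= 6.0%

6.0%


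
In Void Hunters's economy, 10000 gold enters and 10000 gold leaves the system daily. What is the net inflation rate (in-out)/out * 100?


Net gold = 10000 - 10000 = 0
Inflation rate = net / sunk * 100 = 0 / 10000 * 100
= 0.0 * 100
= 0.00%

0.00%


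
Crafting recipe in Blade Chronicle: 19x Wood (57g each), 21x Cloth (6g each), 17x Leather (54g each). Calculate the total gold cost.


Cost breakdown:
  Wood: 19 * 57 = 1083
  Cloth: 21 * 6 = 126
  Leather: 17 * 54 = 918
Total = 1083 + 126 + 918 = 2127

2127 gold


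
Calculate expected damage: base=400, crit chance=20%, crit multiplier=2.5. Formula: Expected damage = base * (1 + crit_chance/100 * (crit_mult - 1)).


E[dmg] = base * (1 + crit_chance * (crit_mult - 1))
cc as decimal = 20/100 = 0.2
cm - 1 = 2.5 - 1 = 1.5
Bonus factor = 0.2 * 1.5 = 0.3
Total multiplier = 1 + 0.3 = 1.3
Expected damage = 400 * 1.3 = 520.00

520.00 damage


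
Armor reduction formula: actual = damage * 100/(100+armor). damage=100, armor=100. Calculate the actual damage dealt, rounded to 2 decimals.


actual = 100 * 100 / (100 + 100)
= 100 * 100 / 200
= 10000 / 200
= 50.00

50.00 damage


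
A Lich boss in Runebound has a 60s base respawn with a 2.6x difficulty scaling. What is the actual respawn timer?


Respawn time = base * multiplier
= 60 * 2.6
= 156.0 seconds

156.0 seconds


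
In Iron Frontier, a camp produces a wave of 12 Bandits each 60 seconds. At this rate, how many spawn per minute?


Spawns per minute = count * (60 / interval)
= 12 * (60 / 60)
= 12 * 1.0
= 12.0

12.0 per minute


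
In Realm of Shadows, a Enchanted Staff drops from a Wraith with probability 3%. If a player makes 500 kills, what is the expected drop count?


Expected drops = kills * (drop_rate / 100)
= 500 * (3 / 100)
= 500 * 0.03
= 15.0

15.0 drops


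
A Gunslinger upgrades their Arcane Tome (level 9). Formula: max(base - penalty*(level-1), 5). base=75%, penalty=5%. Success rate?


raw_rate = 75 - 5 * (9 - 1)
= 75 - 5 * 8
= 75 - 40
= 35
Apply floor: max(35, 5) = 35%

35%


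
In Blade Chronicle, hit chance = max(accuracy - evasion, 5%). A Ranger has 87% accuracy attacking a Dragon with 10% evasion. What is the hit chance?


accuracy - evasion = 87 - 10 = 77
Apply floor: max(77, 5) = 77
Hit chance = 77%

77%


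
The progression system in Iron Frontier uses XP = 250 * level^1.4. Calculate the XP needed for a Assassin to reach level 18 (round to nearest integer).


XP = 250 * level^1.4
Substitute level = 18:
XP = 250 * 18^1.4
= 250 * 57.1981
= 14300

14300 XP


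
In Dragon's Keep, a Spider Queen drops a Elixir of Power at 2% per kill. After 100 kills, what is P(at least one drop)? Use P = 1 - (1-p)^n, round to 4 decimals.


P(at least one) = 1 - P(none) = 1 - (1-p)^n
p = 2/100 = 0.02
1 - p = 0.98
(1 - p)^100 = 0.98^100 = 0.132620
P(at least one) = 1 - 0.132620 = 0.8674

0.8674


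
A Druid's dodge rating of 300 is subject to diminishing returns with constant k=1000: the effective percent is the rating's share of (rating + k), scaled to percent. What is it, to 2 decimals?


effective% = rating / (rating + k) * 100
= 300 / (300 + 1000) * 100
= 300 / 1300 * 100
= 0.230769 * 100
= 23.08%

23.08%


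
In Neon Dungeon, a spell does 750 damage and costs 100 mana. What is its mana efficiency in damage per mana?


Efficiency = damage / mana
= 750 / 100
= 7.50

7.50 dmg/mana


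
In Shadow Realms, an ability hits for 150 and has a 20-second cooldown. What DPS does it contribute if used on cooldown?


DPS = damage / cooldown
= 150 / 20
= 7.50

7.50 DPS


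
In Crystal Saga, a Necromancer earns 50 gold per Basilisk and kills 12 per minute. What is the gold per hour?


Gold per minute = 50 * 12 = 600
Gold per hour = 600 * 60 = 36000

36000 gold/hour


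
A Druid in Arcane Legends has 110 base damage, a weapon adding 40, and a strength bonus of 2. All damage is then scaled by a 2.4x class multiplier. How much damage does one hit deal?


Sum base + weapon + str = 110 + 40 + 2 = 152
Multiply by 2.4:
152 * 2.4 = 364.8

364.8 damage


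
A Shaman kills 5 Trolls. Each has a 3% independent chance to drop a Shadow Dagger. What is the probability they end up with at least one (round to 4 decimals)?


P(at least one) = 1 - P(none) = 1 - (1-p)^n
p = 3/100 = 0.03
1 - p = 0.97
(1 - p)^5 = 0.97^5 = 0.858734
P(at least one) = 1 - 0.858734 = 0.1413

0.1413


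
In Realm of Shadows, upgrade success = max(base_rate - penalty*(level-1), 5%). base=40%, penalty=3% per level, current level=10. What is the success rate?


raw_rate = 40 - 3 * (10 - 1)
= 40 - 3 * 9
= 40 - 27
= 13
Apply floor: max(13, 5) = 13%

13%


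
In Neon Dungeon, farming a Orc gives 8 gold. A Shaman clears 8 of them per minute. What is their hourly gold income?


Gold per minute = 8 * 8 = 64
Gold per hour = 64 * 60 = 3840

3840 gold/hour


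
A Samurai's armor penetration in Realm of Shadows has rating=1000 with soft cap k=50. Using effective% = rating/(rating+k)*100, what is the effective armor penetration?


effective% = rating / (rating + k) * 100
= 1000 / (1000 + 50) * 100
= 1000 / 1050 * 100
= 0.952381 * 100
= 95.24%

95.24%


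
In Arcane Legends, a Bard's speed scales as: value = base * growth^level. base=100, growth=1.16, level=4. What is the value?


value = base * growth^level
= 100 * 1.16^4
= 100 * 1.810639
= 181.06

181.06 speed


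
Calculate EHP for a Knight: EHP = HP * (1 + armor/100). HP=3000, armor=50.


EHP = 3000 * (1 + 50/100)
= 3000 * (1 + 0.5)
= 3000 * 1.5
= 4500.0

4500.0 EHP


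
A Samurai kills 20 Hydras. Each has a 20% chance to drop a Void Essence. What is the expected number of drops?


Expected drops = kills * (drop_rate / 100)
= 20 * (20 / 100)
= 20 * 0.2
= 4.0

4.0 drops


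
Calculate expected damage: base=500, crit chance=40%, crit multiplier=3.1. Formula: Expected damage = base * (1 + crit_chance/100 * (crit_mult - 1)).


E[dmg] = base * (1 + crit_chance * (crit_mult - 1))
cc as decimal = 40/100 = 0.4
cm - 1 = 3.1 - 1 = 2.1
Bonus factor = 0.4 * 2.1 = 0.84
Total multiplier = 1 + 0.84 = 1.84
Expected damage = 500 * 1.84 = 920.00

920.00 damage


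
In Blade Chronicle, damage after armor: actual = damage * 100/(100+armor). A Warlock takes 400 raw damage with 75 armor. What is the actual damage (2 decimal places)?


actual = 400 * 100 / (100 + 75)
= 400 * 100 / 175
= 40000 / 175
= 228.57

228.57 damage


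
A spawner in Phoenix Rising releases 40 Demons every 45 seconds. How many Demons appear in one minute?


Spawns per minute = count * (60 / interval)
= 40 * (60 / 45)
= 40 * 1.3333
= 53.33

53.33 per minute


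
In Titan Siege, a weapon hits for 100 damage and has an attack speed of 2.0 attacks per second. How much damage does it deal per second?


DPS = damage * attack_speed
= 100 * 2.0
= 200.0

200.0 DPS


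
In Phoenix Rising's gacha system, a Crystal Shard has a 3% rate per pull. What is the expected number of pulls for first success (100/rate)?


Expected pulls for a geometric distribution = 1/p = 100 / rate%
= 100 / 3
= 33.33

33.33 pulls


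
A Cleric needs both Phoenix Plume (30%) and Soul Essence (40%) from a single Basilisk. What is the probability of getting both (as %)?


For independent events, P(both) = P(A) * P(B)
= 30% * 40%
= 1200 / 100 %
= 12.0%

12.0%


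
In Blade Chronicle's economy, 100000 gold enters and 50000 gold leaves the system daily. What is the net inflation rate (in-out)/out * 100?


Net gold = 100000 - 50000 = 50000
Inflation rate = net / sunk * 100 = 50000 / 50000 * 100
= 1.0 * 100
= 100.00%

100.00%


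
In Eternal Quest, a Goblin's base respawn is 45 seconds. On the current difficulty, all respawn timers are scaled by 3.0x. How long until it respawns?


Respawn time = base * multiplier
= 45 * 3.0
= 135.0 seconds

135.0 seconds


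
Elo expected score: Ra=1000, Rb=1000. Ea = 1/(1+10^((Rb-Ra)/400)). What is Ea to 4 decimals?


Elo expected score: Ea = 1/(1 + 10^((Rb-Ra)/400))
Rb - Ra = 1000 - 1000 = 0
(Rb-Ra)/400 = 0/400 = 0.0
10^0.0 = 1.0
Ea = 1/(1 + 1.0) = 1/2.0 = 0.5000

0.5000


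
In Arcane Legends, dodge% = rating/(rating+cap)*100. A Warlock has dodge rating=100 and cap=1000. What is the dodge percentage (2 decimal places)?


dodge% = 100 / (100 + 1000) * 100
= 100 / 1100 * 100
= 0.090909 * 100
= 9.09%

9.09%


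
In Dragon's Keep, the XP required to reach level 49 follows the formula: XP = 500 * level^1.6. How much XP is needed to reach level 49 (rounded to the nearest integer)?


XP = 500 * level^1.6
Substitute level = 49:
XP = 500 * 49^1.6
= 500 * 506.1902
= 253095

253095 XP


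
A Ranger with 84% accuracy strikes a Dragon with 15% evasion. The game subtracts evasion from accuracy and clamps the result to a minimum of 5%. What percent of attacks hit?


accuracy - evasion = 84 - 15 = 69
Apply floor: max(69, 5) = 69
Hit chance = 69%

69%


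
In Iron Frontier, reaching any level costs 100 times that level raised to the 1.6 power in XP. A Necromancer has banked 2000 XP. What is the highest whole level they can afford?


XP = 100 * level^1.6, so level = (XP / 100)^(1/1.6)
= (2000 / 100)^(1/1.6)
= 20.0^0.625
= 6.5034
Floor: level = 6

level 6


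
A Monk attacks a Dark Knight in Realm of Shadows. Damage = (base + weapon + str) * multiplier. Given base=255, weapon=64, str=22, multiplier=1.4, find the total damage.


Sum base + weapon + str = 255 + 64 + 22 = 341
Multiply by 1.4:
341 * 1.4 = 477.4

477.4 damage


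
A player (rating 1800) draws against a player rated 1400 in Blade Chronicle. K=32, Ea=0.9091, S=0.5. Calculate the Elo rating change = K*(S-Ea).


Elo update: delta = K * (S - Ea), where S = 0.5 (draws)
S - Ea = 0.5 - 0.9091 = -0.4091
Rating change = 32 * -0.4091
= -13.09

-13.09 rating points


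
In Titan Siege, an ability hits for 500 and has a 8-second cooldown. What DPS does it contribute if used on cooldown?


DPS = damage / cooldown
= 500 / 8
= 62.50

62.50 DPS


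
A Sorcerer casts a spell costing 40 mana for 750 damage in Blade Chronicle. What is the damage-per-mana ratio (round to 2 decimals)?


Efficiency = damage / mana
= 750 / 40
= 18.75

18.75 dmg/mana


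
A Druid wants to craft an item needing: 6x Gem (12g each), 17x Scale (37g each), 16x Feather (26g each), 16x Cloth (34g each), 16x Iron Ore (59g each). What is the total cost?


Cost breakdown:
  Gem: 6 * 12 = 72
  Scale: 17 * 37 = 629
  Feather: 16 * 26 = 416
  Cloth: 16 * 34 = 544
  Iron Ore: 16 * 59 = 944
Total = 72 + 629 + 416 + 544 + 944 = 2605

2605 gold


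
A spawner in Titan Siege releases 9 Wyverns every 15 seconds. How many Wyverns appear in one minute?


Spawns per minute = count * (60 / interval)
= 9 * (60 / 15)
= 9 * 4.0
= 36.0

36.0 per minute


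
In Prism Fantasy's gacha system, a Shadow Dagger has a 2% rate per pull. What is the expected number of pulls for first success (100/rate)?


Expected pulls for a geometric distribution = 1/p = 100 / rate%
= 100 / 2
= 50.0

50.0 pulls


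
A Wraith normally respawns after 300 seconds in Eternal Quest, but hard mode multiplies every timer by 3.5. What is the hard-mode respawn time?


Respawn time = base * multiplier
= 300 * 3.5
= 1050.0 seconds

1050.0 seconds


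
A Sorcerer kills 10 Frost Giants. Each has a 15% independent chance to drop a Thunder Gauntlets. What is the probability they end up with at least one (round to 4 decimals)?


P(at least one) = 1 - P(none) = 1 - (1-p)^n
p = 15/100 = 0.15
1 - p = 0.85
(1 - p)^10 = 0.85^10 = 0.196874
P(at least one) = 1 - 0.196874 = 0.8031

0.8031


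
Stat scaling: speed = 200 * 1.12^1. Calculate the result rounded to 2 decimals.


value = base * growth^level
= 200 * 1.12^1
= 200 * 1.12
= 224.00

224.00 speed


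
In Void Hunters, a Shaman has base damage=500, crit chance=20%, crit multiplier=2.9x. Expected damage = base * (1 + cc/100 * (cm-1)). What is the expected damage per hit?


E[dmg] = base * (1 + crit_chance * (crit_mult - 1))
cc as decimal = 20/100 = 0.2
cm - 1 = 2.9 - 1 = 1.9
Bonus factor = 0.2 * 1.9 = 0.38
Total multiplier = 1 + 0.38 = 1.38
Expected damage = 500 * 1.38 = 690.00

690.00 damage


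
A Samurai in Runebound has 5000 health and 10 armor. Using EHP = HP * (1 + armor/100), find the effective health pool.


EHP = 5000 * (1 + 10/100)
= 5000 * (1 + 0.1)
= 5000 * 1.1
= 5500.0

5500.0 EHP


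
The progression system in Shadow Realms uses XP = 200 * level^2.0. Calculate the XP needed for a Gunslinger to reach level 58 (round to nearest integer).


XP = 200 * level^2.0
Substitute level = 58:
XP = 200 * 58^2.0
= 200 * 3364.0
= 672800

672800 XP


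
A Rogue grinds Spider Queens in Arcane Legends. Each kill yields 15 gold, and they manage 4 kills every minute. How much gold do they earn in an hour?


Gold per minute = 15 * 4 = 60
Gold per hour = 60 * 60 = 3600

3600 gold/hour


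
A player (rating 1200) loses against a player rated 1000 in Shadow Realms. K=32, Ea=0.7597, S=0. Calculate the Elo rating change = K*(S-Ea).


Elo update: delta = K * (S - Ea), where S = 0 (loses)
S - Ea = 0 - 0.7597 = -0.7597
Rating change = 32 * -0.7597
= -24.31

-24.31 rating points


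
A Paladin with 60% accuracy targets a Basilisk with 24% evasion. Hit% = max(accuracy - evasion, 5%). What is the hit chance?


accuracy - evasion = 60 - 24 = 36
Apply floor: max(36, 5) = 36
Hit chance = 36%

36%


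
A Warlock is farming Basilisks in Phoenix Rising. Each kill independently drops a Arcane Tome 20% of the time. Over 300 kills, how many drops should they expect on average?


Expected drops = kills * (drop_rate / 100)
= 300 * (20 / 100)
= 300 * 0.2
= 60.0

60.0 drops


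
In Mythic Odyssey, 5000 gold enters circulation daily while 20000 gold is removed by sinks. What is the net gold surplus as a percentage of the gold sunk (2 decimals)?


Net gold = 5000 - 20000 = -15000
Inflation rate = net / sunk * 100 = -15000 / 20000 * 100
= -0.75 * 100
= -75.00%

-75.00%


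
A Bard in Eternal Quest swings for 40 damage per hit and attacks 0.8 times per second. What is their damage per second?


DPS = damage * attack_speed
= 40 * 0.8
= 32.0

32.0 DPS


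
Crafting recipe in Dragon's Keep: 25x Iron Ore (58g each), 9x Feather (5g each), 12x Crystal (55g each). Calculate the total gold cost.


Cost breakdown:
  Iron Ore: 25 * 58 = 1450
  Feather: 9 * 5 = 45
  Crystal: 12 * 55 = 660
Total = 1450 + 45 + 660 = 2155

2155 gold


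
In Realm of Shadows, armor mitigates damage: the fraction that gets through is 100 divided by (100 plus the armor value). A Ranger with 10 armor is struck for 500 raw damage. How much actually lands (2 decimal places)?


actual = 500 * 100 / (100 + 10)
= 500 * 100 / 110
= 50000 / 110
= 454.55

454.55 damage


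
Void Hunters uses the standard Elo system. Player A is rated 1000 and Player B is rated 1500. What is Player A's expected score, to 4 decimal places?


Elo expected score: Ea = 1/(1 + 10^((Rb-Ra)/400))
Rb - Ra = 1500 - 1000 = 500
(Rb-Ra)/400 = 500/400 = 1.25
10^1.25 = 17.782794
Ea = 1/(1 + 17.782794) = 1/18.782794 = 0.0532

0.0532


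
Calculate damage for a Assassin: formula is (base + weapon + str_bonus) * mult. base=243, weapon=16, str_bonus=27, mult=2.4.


Sum base + weapon + str = 243 + 16 + 27 = 286
Multiply by 2.4:
286 * 2.4 = 686.4

686.4 damage


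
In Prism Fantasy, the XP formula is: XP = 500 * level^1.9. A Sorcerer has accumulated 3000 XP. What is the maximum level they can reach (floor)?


XP = 500 * level^1.9, so level = (XP / 500)^(1/1.9)
= (3000 / 500)^(1/1.9)
= 6.0^0.5263
= 2.5678
Floor: level = 2

level 2


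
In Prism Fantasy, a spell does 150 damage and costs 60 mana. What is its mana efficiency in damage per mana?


Efficiency = damage / mana
= 150 / 60
= 2.50

2.50 dmg/mana


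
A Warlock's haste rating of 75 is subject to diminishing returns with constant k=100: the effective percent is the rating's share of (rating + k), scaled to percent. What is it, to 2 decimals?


effective% = rating / (rating + k) * 100
= 75 / (75 + 100) * 100
= 75 / 175 * 100
= 0.428571 * 100
= 42.86%

42.86%


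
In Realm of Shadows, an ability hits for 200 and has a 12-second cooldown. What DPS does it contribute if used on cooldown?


DPS = damage / cooldown
= 200 / 12
= 16.67

16.67 DPS


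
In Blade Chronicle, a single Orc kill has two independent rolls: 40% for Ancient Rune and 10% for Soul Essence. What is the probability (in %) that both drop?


For independent events, P(both) = P(A) * P(B)
= 40% * 10%
= 400 / 100 %
= 4.0%

4.0%


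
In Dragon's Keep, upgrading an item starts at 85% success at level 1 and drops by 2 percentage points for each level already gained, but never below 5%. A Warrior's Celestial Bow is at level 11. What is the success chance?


raw_rate = 85 - 2 * (11 - 1)
= 85 - 2 * 10
= 85 - 20
= 65
Apply floor: max(65, 5) = 65%

65%


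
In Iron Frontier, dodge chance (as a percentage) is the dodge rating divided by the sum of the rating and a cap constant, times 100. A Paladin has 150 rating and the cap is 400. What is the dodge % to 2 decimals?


dodge% = 150 / (150 + 400) * 100
= 150 / 550 * 100
= 0.272727 * 100
= 27.27%

27.27%


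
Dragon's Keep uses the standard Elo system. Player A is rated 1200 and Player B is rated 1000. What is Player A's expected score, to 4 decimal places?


Elo expected score: Ea = 1/(1 + 10^((Rb-Ra)/400))
Rb - Ra = 1000 - 1200 = -200
(Rb-Ra)/400 = -200/400 = -0.5
10^-0.5 = 0.316228
Ea = 1/(1 + 0.316228) = 1/1.316228 = 0.7597

0.7597


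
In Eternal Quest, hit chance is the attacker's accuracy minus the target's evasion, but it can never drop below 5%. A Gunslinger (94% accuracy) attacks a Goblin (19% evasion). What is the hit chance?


accuracy - evasion = 94 - 19 = 75
Apply floor: max(75, 5) = 75
Hit chance = 75%

75%


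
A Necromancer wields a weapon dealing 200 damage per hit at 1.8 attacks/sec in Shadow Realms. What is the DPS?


DPS = damage * attack_speed
= 200 * 1.8
= 360.0

360.0 DPS


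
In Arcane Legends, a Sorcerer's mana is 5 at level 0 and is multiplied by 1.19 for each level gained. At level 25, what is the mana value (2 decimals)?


value = base * growth^level
= 5 * 1.19^25
= 5 * 77.388073
= 386.94

386.94 mana


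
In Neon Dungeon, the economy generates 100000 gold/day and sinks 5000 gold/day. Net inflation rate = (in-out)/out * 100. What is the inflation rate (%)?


Net gold = 100000 - 5000 = 95000
Inflation rate = net / sunk * 100 = 95000 / 5000 * 100
= 19.0 * 100
= 1900.00%

1900.00%


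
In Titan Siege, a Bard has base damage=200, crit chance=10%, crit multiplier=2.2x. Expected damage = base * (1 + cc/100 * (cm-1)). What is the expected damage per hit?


E[dmg] = base * (1 + crit_chance * (crit_mult - 1))
cc as decimal = 10/100 = 0.1
cm - 1 = 2.2 - 1 = 1.2
Bonus factor = 0.1 * 1.2 = 0.12
Total multiplier = 1 + 0.12 = 1.12
Expected damage = 200 * 1.12 = 224.00

224.00 damage


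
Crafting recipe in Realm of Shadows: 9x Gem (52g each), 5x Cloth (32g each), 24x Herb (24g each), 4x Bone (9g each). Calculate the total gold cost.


Cost breakdown:
  Gem: 9 * 52 = 468
  Cloth: 5 * 32 = 160
  Herb: 24 * 24 = 576
  Bone: 4 * 9 = 36
Total = 468 + 160 + 576 + 36 = 1240

1240 gold


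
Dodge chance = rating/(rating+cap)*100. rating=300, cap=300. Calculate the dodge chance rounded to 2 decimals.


dodge% = 300 / (300 + 300) * 100
= 300 / 600 * 100
= 0.5 * 100
= 50.00%

50.00%


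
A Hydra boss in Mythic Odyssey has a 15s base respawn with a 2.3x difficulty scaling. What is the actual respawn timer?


Respawn time = base * multiplier
= 15 * 2.3
= 34.5 seconds

34.5 seconds


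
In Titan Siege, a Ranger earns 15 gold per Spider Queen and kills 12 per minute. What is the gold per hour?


Gold per minute = 15 * 12 = 180
Gold per hour = 180 * 60 = 10800

10800 gold/hour


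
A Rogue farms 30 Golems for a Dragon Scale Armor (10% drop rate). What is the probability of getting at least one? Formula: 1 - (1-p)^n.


P(at least one) = 1 - P(none) = 1 - (1-p)^n
p = 10/100 = 0.1
1 - p = 0.9
(1 - p)^30 = 0.9^30 = 0.042391
P(at least one) = 1 - 0.042391 = 0.9576

0.9576


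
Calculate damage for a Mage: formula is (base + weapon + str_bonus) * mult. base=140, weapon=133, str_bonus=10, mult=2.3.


Sum base + weapon + str = 140 + 133 + 10 = 283
Multiply by 2.3:
283 * 2.3 = 650.9

650.9 damage


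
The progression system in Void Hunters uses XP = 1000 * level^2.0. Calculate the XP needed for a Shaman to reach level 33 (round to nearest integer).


XP = 1000 * level^2.0
Substitute level = 33:
XP = 1000 * 33^2.0
= 1000 * 1089.0
= 1089000

1089000 XP


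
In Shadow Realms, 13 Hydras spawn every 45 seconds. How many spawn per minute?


Spawns per minute = count * (60 / interval)
= 13 * (60 / 45)
= 13 * 1.3333
= 17.33

17.33 per minute


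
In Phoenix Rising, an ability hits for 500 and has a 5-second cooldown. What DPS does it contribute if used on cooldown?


DPS = damage / cooldown
= 500 / 5
= 100.00

100.00 DPS


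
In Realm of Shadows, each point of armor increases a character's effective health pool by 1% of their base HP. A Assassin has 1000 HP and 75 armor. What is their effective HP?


EHP = 1000 * (1 + 75/100)
= 1000 * (1 + 0.75)
= 1000 * 1.75
= 1750.0

1750.0 EHP


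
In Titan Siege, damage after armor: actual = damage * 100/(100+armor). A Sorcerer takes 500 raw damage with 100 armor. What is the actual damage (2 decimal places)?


actual = 500 * 100 / (100 + 100)
= 500 * 100 / 200
= 50000 / 200
= 250.00

250.00 damage


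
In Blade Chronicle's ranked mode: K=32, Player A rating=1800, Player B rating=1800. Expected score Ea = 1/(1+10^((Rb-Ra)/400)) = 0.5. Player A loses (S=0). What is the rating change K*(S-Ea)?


Elo update: delta = K * (S - Ea), where S = 0 (loses)
S - Ea = 0 - 0.5 = -0.5
Rating change = 32 * -0.5
= -16.00

-16.00 rating points


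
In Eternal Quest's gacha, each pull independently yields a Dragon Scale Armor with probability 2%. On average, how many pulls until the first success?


Expected pulls for a geometric distribution = 1/p = 100 / rate%
= 100 / 2
= 50.0

50.0 pulls


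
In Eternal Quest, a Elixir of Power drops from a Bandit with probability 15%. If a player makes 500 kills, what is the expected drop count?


Expected drops = kills * (drop_rate / 100)
= 500 * (15 / 100)
= 500 * 0.15
= 75.0

75.0 drops


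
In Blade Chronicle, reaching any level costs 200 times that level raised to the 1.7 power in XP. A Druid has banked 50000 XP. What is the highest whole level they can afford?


XP = 200 * level^1.7, so level = (XP / 200)^(1/1.7)
= (50000 / 200)^(1/1.7)
= 250.0^0.5882
= 25.7367
Floor: level = 25

level 25


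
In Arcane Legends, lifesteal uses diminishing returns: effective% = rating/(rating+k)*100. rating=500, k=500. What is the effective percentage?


effective% = rating / (rating + k) * 100
= 500 / (500 + 500) * 100
= 500 / 1000 * 100
= 0.5 * 100
= 50.00%

50.00%


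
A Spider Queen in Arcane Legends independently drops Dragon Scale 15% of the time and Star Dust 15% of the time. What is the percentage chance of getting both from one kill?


For independent events, P(both) = P(A) * P(B)
= 15% * 15%
= 225 / 100 %
= 2.25%

2.25%


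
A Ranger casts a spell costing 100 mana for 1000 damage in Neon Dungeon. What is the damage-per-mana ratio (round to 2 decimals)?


Efficiency = damage / mana
= 1000 / 100
= 10.00

10.00 dmg/mana


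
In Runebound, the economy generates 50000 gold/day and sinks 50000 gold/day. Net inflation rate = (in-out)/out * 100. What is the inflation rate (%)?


Net gold = 50000 - 50000 = 0
Inflation rate = net / sunk * 100 = 0 / 50000 * 100
= 0.0 * 100
= 0.00%

0.00%


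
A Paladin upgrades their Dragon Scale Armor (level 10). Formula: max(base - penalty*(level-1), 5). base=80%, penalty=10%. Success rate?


raw_rate = 80 - 10 * (10 - 1)
= 80 - 10 * 9
= 80 - 90
= -10
Apply floor: max(-10, 5) = 5%

5%


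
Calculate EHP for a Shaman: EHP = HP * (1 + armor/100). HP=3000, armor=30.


EHP = 3000 * (1 + 30/100)
= 3000 * (1 + 0.3)
= 3000 * 1.3
= 3900.0

3900.0 EHP


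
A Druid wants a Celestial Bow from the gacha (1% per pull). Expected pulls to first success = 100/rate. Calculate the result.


Expected pulls for a geometric distribution = 1/p = 100 / rate%
= 100 / 1
= 100.0

100.0 pulls


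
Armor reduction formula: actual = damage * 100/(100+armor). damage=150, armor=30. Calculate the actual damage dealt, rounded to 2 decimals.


actual = 150 * 100 / (100 + 30)
= 150 * 100 / 130
= 15000 / 130
= 115.38

115.38 damage


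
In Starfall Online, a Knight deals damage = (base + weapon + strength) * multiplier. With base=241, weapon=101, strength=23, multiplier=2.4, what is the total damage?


Sum base + weapon + str = 241 + 101 + 23 = 365
Multiply by 2.4:
365 * 2.4 = 876.0

876.0 damage


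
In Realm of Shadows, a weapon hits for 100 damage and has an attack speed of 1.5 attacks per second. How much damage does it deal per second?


DPS = damage * attack_speed
= 100 * 1.5
= 150.0

150.0 DPS


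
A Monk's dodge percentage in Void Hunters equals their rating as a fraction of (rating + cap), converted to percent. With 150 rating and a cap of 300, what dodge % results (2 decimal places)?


dodge% = 150 / (150 + 300) * 100
= 150 / 450 * 100
= 0.333333 * 100
= 33.33%

33.33%


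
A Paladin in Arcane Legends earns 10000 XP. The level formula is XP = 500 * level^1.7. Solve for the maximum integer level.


XP = 500 * level^1.7, so level = (XP / 500)^(1/1.7)
= (10000 / 500)^(1/1.7)
= 20.0^0.5882
= 5.8252
Floor: level = 5

level 5


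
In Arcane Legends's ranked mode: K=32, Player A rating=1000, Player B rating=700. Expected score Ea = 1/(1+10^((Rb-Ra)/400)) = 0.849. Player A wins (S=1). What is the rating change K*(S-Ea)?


Elo update: delta = K * (S - Ea), where S = 1 (wins)
S - Ea = 1 - 0.849 = 0.151
Rating change = 32 * 0.151
= 4.83

4.83 rating points


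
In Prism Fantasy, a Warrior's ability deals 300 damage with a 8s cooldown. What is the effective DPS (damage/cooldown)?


DPS = damage / cooldown
= 300 / 8
= 37.50

37.50 DPS


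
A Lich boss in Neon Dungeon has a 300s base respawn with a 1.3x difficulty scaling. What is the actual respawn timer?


Respawn time = base * multiplier
= 300 * 1.3
= 390.0 seconds

390.0 seconds


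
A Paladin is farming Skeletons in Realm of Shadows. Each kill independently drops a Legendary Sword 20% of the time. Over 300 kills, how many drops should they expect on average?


Expected drops = kills * (drop_rate / 100)
= 300 * (20 / 100)
= 300 * 0.2
= 60.0

60.0 drops


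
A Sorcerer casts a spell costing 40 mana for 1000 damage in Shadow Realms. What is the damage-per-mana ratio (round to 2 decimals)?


Efficiency = damage / mana
= 1000 / 40
= 25.00

25.00 dmg/mana


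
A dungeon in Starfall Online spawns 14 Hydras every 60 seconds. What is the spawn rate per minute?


Spawns per minute = count * (60 / interval)
= 14 * (60 / 60)
= 14 * 1.0
= 14.0

14.0 per minute


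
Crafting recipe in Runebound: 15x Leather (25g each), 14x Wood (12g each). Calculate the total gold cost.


Cost breakdown:
  Leather: 15 * 25 = 375
  Wood: 14 * 12 = 168
Total = 375 + 168 = 543

543 gold


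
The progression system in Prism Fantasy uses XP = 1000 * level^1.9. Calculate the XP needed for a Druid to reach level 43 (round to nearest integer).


XP = 1000 * level^1.9
Substitute level = 43:
XP = 1000 * 43^1.9
= 1000 * 1269.3754
= 1269375

1269375 XP


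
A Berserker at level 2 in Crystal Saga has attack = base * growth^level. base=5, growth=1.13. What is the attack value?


value = base * growth^level
= 5 * 1.13^2
= 5 * 1.2769
= 6.38

6.38 attack


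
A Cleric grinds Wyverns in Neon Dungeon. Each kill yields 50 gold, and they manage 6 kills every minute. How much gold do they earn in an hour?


Gold per minute = 50 * 6 = 300
Gold per hour = 300 * 60 = 18000

18000 gold/hour


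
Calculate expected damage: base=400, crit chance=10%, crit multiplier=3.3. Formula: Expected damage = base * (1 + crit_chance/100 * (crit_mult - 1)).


E[dmg] = base * (1 + crit_chance * (crit_mult - 1))
cc as decimal = 10/100 = 0.1
cm - 1 = 3.3 - 1 = 2.3
Bonus factor = 0.1 * 2.3 = 0.23
Total multiplier = 1 + 0.23 = 1.23
Expected damage = 400 * 1.23 = 492.00

492.00 damage


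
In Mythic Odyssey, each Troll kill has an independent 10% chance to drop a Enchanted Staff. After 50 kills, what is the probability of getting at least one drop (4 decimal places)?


P(at least one) = 1 - P(none) = 1 - (1-p)^n
p = 10/100 = 0.1
1 - p = 0.9
(1 - p)^50 = 0.9^50 = 0.005154
P(at least one) = 1 - 0.005154 = 0.9948

0.9948


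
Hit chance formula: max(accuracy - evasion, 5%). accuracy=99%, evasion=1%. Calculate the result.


accuracy - evasion = 99 - 1 = 98
Apply floor: max(98, 5) = 98
Hit chance = 98%

98%


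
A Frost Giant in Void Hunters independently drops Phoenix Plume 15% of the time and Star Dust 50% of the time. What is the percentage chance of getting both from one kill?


For independent events, P(both) = P(A) * P(B)
= 15% * 50%
= 750 / 100 %
= 7.5%

7.5%


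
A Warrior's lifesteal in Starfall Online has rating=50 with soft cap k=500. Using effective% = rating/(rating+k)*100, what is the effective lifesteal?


effective% = rating / (rating + k) * 100
= 50 / (50 + 500) * 100
= 50 / 550 * 100
= 0.090909 * 100
= 9.09%

9.09%


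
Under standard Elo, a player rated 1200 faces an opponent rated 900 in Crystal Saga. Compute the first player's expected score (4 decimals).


Elo expected score: Ea = 1/(1 + 10^((Rb-Ra)/400))
Rb - Ra = 900 - 1200 = -300
(Rb-Ra)/400 = -300/400 = -0.75
10^-0.75 = 0.177828
Ea = 1/(1 + 0.177828) = 1/1.177828 = 0.8490

0.8490


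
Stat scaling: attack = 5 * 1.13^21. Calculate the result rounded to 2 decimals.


value = base * growth^level
= 5 * 1.13^21
= 5 * 13.021089
= 65.11

65.11 attack


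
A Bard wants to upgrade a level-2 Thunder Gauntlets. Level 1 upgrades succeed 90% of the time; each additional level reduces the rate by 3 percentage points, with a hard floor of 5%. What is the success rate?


raw_rate = 90 - 3 * (2 - 1)
= 90 - 3 * 1
= 90 - 3
= 87
Apply floor: max(87, 5) = 87%

87%


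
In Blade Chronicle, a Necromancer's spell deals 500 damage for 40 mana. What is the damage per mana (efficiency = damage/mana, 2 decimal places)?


Efficiency = damage / mana
= 500 / 40
= 12.50

12.50 dmg/mana


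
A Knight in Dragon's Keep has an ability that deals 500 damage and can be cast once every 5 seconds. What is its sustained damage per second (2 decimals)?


DPS = damage / cooldown
= 500 / 5
= 100.00

100.00 DPS


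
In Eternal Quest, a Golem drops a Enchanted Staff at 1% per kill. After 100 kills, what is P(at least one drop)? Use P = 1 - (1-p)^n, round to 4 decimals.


P(at least one) = 1 - P(none) = 1 - (1-p)^n
p = 1/100 = 0.01
1 - p = 0.99
(1 - p)^100 = 0.99^100 = 0.366032
P(at least one) = 1 - 0.366032 = 0.6340

0.6340


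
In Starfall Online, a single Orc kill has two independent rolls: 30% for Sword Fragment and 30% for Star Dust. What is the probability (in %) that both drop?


For independent events, P(both) = P(A) * P(B)
= 30% * 30%
= 900 / 100 %
= 9.0%

9.0%


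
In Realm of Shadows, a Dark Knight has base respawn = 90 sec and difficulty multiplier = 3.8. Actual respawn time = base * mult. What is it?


Respawn time = base * multiplier
= 90 * 3.8
= 342.0 seconds

342.0 seconds


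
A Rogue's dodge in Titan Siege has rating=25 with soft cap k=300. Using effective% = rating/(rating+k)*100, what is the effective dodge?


effective% = rating / (rating + k) * 100
= 25 / (25 + 300) * 100
= 25 / 325 * 100
= 0.076923 * 100
= 7.69%

7.69%


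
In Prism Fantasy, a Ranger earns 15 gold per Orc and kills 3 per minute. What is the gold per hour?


Gold per minute = 15 * 3 = 45
Gold per hour = 45 * 60 = 2700

2700 gold/hour


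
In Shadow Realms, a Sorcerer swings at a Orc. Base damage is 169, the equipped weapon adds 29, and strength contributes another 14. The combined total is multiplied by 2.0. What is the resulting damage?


Sum base + weapon + str = 169 + 29 + 14 = 212
Multiply by 2.0:
212 * 2.0 = 424.0

424.0 damage


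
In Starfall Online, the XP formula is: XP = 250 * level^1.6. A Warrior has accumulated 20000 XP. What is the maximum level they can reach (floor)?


XP = 250 * level^1.6, so level = (XP / 250)^(1/1.6)
= (20000 / 250)^(1/1.6)
= 80.0^0.625
= 15.4679
Floor: level = 15

level 15


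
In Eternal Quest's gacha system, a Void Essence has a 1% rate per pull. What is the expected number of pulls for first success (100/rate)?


Expected pulls for a geometric distribution = 1/p = 100 / rate%
= 100 / 1
= 100.0

100.0 pulls


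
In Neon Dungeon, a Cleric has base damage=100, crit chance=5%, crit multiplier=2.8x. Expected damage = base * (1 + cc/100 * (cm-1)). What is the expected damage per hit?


E[dmg] = base * (1 + crit_chance * (crit_mult - 1))
cc as decimal = 5/100 = 0.05
cm - 1 = 2.8 - 1 = 1.8
Bonus factor = 0.05 * 1.8 = 0.09
Total multiplier = 1 + 0.09 = 1.09
Expected damage = 100 * 1.09 = 109.00

109.00 damage


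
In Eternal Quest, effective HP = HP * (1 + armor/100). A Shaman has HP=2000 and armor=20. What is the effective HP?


EHP = 2000 * (1 + 20/100)
= 2000 * (1 + 0.2)
= 2000 * 1.2
= 2400.0

2400.0 EHP


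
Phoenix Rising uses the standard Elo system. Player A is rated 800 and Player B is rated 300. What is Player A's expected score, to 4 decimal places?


Elo expected score: Ea = 1/(1 + 10^((Rb-Ra)/400))
Rb - Ra = 300 - 800 = -500
(Rb-Ra)/400 = -500/400 = -1.25
10^-1.25 = 0.056234
Ea = 1/(1 + 0.056234) = 1/1.056234 = 0.9468

0.9468


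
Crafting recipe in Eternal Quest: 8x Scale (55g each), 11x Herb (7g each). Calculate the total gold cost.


Cost breakdown:
  Scale: 8 * 55 = 440
  Herb: 11 * 7 = 77
Total = 440 + 77 = 517

517 gold
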